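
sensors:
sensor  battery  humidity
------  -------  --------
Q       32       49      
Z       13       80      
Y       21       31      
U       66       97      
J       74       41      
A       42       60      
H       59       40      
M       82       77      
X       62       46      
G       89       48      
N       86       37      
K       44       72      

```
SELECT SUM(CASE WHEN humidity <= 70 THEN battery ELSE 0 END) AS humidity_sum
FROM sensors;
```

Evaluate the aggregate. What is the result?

sensor=Q: ✓ → 32
sensor=Z: ✗
sensor=Y: ✓ → 21
sensor=U: ✗
sensor=J: ✓ → 74
sensor=A: ✓ → 42
sensor=H: ✓ → 59
sensor=M: ✗
sensor=X: ✓ → 62
sensor=G: ✓ → 89
sensor=N: ✓ → 86
sensor=K: ✗
humidity_sum = 32 + 21 + 74 + 42 + 59 + 62 + 89 + 86 = 465

465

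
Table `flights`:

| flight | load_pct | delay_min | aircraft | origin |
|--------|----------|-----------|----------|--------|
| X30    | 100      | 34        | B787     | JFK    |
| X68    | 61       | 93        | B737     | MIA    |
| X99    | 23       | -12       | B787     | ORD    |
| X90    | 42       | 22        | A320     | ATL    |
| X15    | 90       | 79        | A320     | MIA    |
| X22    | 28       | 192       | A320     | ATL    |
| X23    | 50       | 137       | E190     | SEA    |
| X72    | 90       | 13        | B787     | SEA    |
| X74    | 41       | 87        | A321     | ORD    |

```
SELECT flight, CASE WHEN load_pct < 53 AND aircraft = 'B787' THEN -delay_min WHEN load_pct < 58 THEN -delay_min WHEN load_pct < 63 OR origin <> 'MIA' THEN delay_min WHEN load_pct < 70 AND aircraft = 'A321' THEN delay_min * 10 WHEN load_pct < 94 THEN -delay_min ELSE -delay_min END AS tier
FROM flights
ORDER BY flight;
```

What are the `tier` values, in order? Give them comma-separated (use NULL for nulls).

-79, -192, -137, 34, 93, 13, -87, -22, 12

flight=X15: load_pct < 94 → -79
flight=X22: load_pct < 58 → -192
flight=X23: load_pct < 58 → -137
flight=X30: load_pct < 63 OR origin <> 'MIA' → 34
flight=X68: load_pct < 63 OR origin <> 'MIA' → 93
flight=X72: load_pct < 63 OR origin <> 'MIA' → 13
flight=X74: load_pct < 58 → -87
flight=X90: load_pct < 58 → -22
flight=X99: load_pct < 53 AND aircraft = 'B787' → 12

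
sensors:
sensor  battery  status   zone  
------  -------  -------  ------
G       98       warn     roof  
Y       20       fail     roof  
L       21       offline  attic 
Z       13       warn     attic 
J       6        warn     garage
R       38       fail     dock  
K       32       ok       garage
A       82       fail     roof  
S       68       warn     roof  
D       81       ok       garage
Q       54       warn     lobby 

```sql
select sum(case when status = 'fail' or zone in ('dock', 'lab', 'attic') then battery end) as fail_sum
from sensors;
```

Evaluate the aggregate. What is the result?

174

sensor=G: ✗
sensor=Y: ✓ → 20
sensor=L: ✓ → 21
sensor=Z: ✓ → 13
sensor=J: ✗
sensor=R: ✓ → 38
sensor=K: ✗
sensor=A: ✓ → 82
sensor=S: ✗
sensor=D: ✗
sensor=Q: ✗
fail_sum = 20 + 21 + 13 + 38 + 82 = 174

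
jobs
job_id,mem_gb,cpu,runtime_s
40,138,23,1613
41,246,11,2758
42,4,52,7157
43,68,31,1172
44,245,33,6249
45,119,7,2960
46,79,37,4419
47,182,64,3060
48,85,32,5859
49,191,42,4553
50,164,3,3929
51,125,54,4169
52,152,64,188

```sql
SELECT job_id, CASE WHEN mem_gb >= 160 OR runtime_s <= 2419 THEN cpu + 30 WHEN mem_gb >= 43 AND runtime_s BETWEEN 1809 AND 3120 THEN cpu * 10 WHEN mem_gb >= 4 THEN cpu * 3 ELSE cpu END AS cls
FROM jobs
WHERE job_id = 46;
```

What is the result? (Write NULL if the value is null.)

111

job_id = 46: mem_gb=79, cpu=37, runtime_s=4419.
mem_gb >= 160 OR runtime_s <= 2419 → false
mem_gb >= 43 AND runtime_s BETWEEN 1809 AND 3120 → false
mem_gb >= 4 → true → 111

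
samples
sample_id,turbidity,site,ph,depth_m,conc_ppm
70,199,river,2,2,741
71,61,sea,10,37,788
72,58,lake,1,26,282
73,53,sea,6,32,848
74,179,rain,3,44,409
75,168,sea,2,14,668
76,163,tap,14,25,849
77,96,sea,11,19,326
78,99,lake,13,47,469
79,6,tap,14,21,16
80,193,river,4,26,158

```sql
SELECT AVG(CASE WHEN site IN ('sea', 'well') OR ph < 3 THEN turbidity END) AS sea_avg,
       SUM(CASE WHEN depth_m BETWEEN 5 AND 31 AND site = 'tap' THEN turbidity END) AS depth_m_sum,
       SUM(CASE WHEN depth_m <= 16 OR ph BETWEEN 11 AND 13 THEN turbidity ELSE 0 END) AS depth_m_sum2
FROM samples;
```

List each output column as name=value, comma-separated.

[sea_avg: site IN ('sea', 'well') OR ph < 3]
sample_id=70: ✓ → 199
sample_id=71: ✓ → 61
sample_id=72: ✓ → 58
sample_id=73: ✓ → 53
sample_id=74: ✗
sample_id=75: ✓ → 168
sample_id=76: ✗
sample_id=77: ✓ → 96
sample_id=78: ✗
sample_id=79: ✗
sample_id=80: ✗
sea_avg = (199 + 61 + 58 + 53 + 168 + 96) / 6 = 105.8333333333
—
[depth_m_sum: depth_m BETWEEN 5 AND 31 AND site = 'tap']
sample_id=70: ✗
sample_id=71: ✗
sample_id=72: ✗
sample_id=73: ✗
sample_id=74: ✗
sample_id=75: ✗
sample_id=76: ✓ → 163
sample_id=77: ✗
sample_id=78: ✗
sample_id=79: ✓ → 6
sample_id=80: ✗
depth_m_sum = 163 + 6 = 169
—
[depth_m_sum2: depth_m <= 16 OR ph BETWEEN 11 AND 13]
sample_id=70: ✓ → 199
sample_id=71: ✗
sample_id=72: ✗
sample_id=73: ✗
sample_id=74: ✗
sample_id=75: ✓ → 168
sample_id=76: ✗
sample_id=77: ✓ → 96
sample_id=78: ✓ → 99
sample_id=79: ✗
sample_id=80: ✗
depth_m_sum2 = 199 + 168 + 96 + 99 = 562

sea_avg=105.8333333333, depth_m_sum=169, depth_m_sum2=562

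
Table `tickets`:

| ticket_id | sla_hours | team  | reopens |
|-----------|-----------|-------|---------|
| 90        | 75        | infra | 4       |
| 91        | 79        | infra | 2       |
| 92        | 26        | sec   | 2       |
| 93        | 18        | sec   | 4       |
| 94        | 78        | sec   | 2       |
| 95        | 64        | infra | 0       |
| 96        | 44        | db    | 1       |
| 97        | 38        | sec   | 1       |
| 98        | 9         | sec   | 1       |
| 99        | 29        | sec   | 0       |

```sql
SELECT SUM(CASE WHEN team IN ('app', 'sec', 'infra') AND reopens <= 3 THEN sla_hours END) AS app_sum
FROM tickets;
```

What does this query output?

ticket_id=90: ✗
ticket_id=91: ✓ → 79
ticket_id=92: ✓ → 26
ticket_id=93: ✗
ticket_id=94: ✓ → 78
ticket_id=95: ✓ → 64
ticket_id=96: ✗
ticket_id=97: ✓ → 38
ticket_id=98: ✓ → 9
ticket_id=99: ✓ → 29
app_sum = 79 + 26 + 78 + 64 + 38 + 9 + 29 = 323

323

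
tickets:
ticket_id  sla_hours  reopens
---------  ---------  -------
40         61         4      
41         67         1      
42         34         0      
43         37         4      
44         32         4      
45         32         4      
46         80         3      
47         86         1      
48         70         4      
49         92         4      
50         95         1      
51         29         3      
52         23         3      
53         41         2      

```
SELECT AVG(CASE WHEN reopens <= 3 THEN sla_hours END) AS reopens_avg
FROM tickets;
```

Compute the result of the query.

56.875

ticket_id=40: ✗
ticket_id=41: ✓ → 67
ticket_id=42: ✓ → 34
ticket_id=43: ✗
ticket_id=44: ✗
ticket_id=45: ✗
ticket_id=46: ✓ → 80
ticket_id=47: ✓ → 86
ticket_id=48: ✗
ticket_id=49: ✗
ticket_id=50: ✓ → 95
ticket_id=51: ✓ → 29
ticket_id=52: ✓ → 23
ticket_id=53: ✓ → 41
reopens_avg = (67 + 34 + 80 + 86 + 95 + 29 + 23 + 41) / 8 = 56.875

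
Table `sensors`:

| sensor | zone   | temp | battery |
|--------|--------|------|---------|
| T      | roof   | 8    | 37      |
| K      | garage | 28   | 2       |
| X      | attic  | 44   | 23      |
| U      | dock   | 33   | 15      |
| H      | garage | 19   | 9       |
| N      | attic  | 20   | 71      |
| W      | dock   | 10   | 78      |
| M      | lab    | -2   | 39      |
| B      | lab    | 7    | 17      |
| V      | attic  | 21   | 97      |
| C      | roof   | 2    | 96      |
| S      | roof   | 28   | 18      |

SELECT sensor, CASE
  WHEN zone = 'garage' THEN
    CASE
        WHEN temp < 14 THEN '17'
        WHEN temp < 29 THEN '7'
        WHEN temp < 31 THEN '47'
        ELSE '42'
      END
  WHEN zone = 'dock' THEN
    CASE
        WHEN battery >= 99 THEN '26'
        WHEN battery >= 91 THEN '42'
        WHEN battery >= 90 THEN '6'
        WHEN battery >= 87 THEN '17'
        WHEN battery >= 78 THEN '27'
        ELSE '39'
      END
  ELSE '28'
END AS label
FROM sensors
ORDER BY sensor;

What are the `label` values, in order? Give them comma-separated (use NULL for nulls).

28, 28, 7, 7, 28, 28, 28, 28, 39, 28, 27, 28

sensor=B: zone='lab' → outer ELSE → 28
sensor=C: zone='roof' → outer ELSE → 28
sensor=H: zone='garage' → inner[temp < 29] → 7
sensor=K: zone='garage' → inner[temp < 29] → 7
sensor=M: zone='lab' → outer ELSE → 28
sensor=N: zone='attic' → outer ELSE → 28
sensor=S: zone='roof' → outer ELSE → 28
sensor=T: zone='roof' → outer ELSE → 28
sensor=U: zone='dock' → inner[ELSE] → 39
sensor=V: zone='attic' → outer ELSE → 28
sensor=W: zone='dock' → inner[battery >= 78] → 27
sensor=X: zone='attic' → outer ELSE → 28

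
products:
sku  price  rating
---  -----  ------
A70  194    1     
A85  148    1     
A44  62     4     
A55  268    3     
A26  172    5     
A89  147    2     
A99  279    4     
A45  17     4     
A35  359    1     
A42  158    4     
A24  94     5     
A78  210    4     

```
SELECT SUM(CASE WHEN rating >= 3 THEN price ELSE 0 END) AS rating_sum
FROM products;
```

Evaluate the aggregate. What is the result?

sku=A70: ✗
sku=A85: ✗
sku=A44: ✓ → 62
sku=A55: ✓ → 268
sku=A26: ✓ → 172
sku=A89: ✗
sku=A99: ✓ → 279
sku=A45: ✓ → 17
sku=A35: ✗
sku=A42: ✓ → 158
sku=A24: ✓ → 94
sku=A78: ✓ → 210
rating_sum = 62 + 268 + 172 + 279 + 17 + 158 + 94 + 210 = 1260

1260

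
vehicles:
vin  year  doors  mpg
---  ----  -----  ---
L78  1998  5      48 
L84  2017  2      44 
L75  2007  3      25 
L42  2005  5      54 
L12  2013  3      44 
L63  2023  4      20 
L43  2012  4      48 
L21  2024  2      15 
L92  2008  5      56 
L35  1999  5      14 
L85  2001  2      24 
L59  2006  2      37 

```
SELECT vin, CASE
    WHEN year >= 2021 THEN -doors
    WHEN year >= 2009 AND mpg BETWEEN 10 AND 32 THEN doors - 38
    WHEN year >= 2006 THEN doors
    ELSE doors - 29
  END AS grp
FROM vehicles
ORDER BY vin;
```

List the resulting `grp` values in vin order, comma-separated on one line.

3, -2, -24, -24, 4, 2, -4, 3, -24, 2, -27, 5

vin=L12: year >= 2006 → 3
vin=L21: year >= 2021 → -2
vin=L35: ELSE → -24
vin=L42: ELSE → -24
vin=L43: year >= 2006 → 4
vin=L59: year >= 2006 → 2
vin=L63: year >= 2021 → -4
vin=L75: year >= 2006 → 3
vin=L78: ELSE → -24
vin=L84: year >= 2006 → 2
vin=L85: ELSE → -27
vin=L92: year >= 2006 → 5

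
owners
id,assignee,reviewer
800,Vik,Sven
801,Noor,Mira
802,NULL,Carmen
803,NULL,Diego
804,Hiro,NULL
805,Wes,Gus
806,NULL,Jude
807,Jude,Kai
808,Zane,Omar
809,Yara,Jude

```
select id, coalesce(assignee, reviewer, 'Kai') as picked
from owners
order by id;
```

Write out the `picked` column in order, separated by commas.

Vik, Noor, Carmen, Diego, Hiro, Wes, Jude, Jude, Zane, Yara

id=800: assignee=Vik → Vik
id=801: assignee=Noor → Noor
id=802: assignee=NULL, reviewer=Carmen → Carmen
id=803: assignee=NULL, reviewer=Diego → Diego
id=804: assignee=Hiro → Hiro
id=805: assignee=Wes → Wes
id=806: assignee=NULL, reviewer=Jude → Jude
id=807: assignee=Jude → Jude
id=808: assignee=Zane → Zane
id=809: assignee=Yara → Yara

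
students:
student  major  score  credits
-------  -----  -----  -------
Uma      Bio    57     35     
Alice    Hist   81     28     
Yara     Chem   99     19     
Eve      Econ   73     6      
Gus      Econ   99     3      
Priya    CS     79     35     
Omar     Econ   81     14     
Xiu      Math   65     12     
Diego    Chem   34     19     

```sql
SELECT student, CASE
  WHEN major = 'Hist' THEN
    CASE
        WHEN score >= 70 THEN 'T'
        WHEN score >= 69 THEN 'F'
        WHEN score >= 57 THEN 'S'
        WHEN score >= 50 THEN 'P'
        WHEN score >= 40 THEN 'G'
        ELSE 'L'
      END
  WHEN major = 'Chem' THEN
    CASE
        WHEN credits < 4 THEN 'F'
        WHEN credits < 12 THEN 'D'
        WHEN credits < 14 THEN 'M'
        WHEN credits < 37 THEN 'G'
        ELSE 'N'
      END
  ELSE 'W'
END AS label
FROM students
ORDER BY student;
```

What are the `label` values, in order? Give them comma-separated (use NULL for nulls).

student=Alice: major='Hist' → inner[score >= 70] → T
student=Diego: major='Chem' → inner[credits < 37] → G
student=Eve: major='Econ' → outer ELSE → W
student=Gus: major='Econ' → outer ELSE → W
student=Omar: major='Econ' → outer ELSE → W
student=Priya: major='CS' → outer ELSE → W
student=Uma: major='Bio' → outer ELSE → W
student=Xiu: major='Math' → outer ELSE → W
student=Yara: major='Chem' → inner[credits < 37] → G

T, G, W, W, W, W, W, W, G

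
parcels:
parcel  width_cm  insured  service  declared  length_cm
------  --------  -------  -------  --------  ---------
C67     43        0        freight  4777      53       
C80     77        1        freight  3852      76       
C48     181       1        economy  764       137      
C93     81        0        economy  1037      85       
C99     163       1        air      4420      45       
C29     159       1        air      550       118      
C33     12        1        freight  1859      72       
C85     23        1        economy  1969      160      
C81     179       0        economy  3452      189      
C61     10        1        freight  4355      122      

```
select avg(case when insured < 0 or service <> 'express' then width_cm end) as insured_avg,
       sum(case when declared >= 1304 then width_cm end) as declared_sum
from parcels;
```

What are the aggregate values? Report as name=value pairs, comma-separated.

[insured_avg: insured < 0 or service <> 'express']
parcel=C67: ✓ → 43
parcel=C80: ✓ → 77
parcel=C48: ✓ → 181
parcel=C93: ✓ → 81
parcel=C99: ✓ → 163
parcel=C29: ✓ → 159
parcel=C33: ✓ → 12
parcel=C85: ✓ → 23
parcel=C81: ✓ → 179
parcel=C61: ✓ → 10
insured_avg = (43 + 77 + 181 + 81 + 163 + 159 + 12 + 23 + 179 + 10) / 10 = 92.8
—
[declared_sum: declared >= 1304]
parcel=C67: ✓ → 43
parcel=C80: ✓ → 77
parcel=C48: ✗
parcel=C93: ✗
parcel=C99: ✓ → 163
parcel=C29: ✗
parcel=C33: ✓ → 12
parcel=C85: ✓ → 23
parcel=C81: ✓ → 179
parcel=C61: ✓ → 10
declared_sum = 43 + 77 + 163 + 12 + 23 + 179 + 10 = 507

insured_avg=92.8, declared_sum=507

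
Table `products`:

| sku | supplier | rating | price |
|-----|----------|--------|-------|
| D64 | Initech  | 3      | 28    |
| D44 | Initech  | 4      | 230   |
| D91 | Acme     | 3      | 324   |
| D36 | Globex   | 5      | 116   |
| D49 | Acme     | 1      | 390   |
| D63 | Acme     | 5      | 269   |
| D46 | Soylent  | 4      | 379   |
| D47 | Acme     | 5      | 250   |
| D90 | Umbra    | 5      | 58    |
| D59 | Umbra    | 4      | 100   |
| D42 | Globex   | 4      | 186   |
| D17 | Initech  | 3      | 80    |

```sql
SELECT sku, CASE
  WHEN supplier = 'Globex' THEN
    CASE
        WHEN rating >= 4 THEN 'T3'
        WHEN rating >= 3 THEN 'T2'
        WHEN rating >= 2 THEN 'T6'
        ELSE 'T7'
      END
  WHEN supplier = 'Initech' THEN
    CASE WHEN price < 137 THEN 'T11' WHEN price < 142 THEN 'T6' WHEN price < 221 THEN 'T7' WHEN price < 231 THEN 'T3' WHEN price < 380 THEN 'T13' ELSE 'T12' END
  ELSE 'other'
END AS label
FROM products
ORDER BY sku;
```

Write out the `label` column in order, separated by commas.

T11, T3, T3, T3, other, other, other, other, other, T11, other, other

sku=D17: supplier='Initech' → inner[price < 137] → T11
sku=D36: supplier='Globex' → inner[rating >= 4] → T3
sku=D42: supplier='Globex' → inner[rating >= 4] → T3
sku=D44: supplier='Initech' → inner[price < 231] → T3
sku=D46: supplier='Soylent' → outer ELSE → other
sku=D47: supplier='Acme' → outer ELSE → other
sku=D49: supplier='Acme' → outer ELSE → other
sku=D59: supplier='Umbra' → outer ELSE → other
sku=D63: supplier='Acme' → outer ELSE → other
sku=D64: supplier='Initech' → inner[price < 137] → T11
sku=D90: supplier='Umbra' → outer ELSE → other
sku=D91: supplier='Acme' → outer ELSE → other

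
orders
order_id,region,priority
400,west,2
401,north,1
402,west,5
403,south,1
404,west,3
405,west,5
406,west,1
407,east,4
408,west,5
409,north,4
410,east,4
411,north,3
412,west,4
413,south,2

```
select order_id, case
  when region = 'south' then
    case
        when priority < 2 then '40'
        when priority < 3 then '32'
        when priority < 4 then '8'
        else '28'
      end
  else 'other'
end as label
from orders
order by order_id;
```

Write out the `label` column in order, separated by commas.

other, other, other, 40, other, other, other, other, other, other, other, other, other, 32

order_id=400: region='west' → outer ELSE → other
order_id=401: region='north' → outer ELSE → other
order_id=402: region='west' → outer ELSE → other
order_id=403: region='south' → inner[priority < 2] → 40
order_id=404: region='west' → outer ELSE → other
order_id=405: region='west' → outer ELSE → other
order_id=406: region='west' → outer ELSE → other
order_id=407: region='east' → outer ELSE → other
order_id=408: region='west' → outer ELSE → other
order_id=409: region='north' → outer ELSE → other
order_id=410: region='east' → outer ELSE → other
order_id=411: region='north' → outer ELSE → other
order_id=412: region='west' → outer ELSE → other
order_id=413: region='south' → inner[priority < 3] → 32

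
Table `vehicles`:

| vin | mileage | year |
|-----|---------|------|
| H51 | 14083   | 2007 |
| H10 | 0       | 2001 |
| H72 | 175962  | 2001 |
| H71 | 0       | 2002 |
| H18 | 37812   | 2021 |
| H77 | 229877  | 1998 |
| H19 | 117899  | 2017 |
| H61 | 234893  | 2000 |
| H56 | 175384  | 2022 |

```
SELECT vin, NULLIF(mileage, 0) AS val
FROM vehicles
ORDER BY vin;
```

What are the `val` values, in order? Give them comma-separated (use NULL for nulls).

NULL, 37812, 117899, 14083, 175384, 234893, NULL, 175962, 229877

vin=H10: mileage=0 vs 0: equal → NULL
vin=H18: mileage=37812 vs 0: differ → 37812
vin=H19: mileage=117899 vs 0: differ → 117899
vin=H51: mileage=14083 vs 0: differ → 14083
vin=H56: mileage=175384 vs 0: differ → 175384
vin=H61: mileage=234893 vs 0: differ → 234893
vin=H71: mileage=0 vs 0: equal → NULL
vin=H72: mileage=175962 vs 0: differ → 175962
vin=H77: mileage=229877 vs 0: differ → 229877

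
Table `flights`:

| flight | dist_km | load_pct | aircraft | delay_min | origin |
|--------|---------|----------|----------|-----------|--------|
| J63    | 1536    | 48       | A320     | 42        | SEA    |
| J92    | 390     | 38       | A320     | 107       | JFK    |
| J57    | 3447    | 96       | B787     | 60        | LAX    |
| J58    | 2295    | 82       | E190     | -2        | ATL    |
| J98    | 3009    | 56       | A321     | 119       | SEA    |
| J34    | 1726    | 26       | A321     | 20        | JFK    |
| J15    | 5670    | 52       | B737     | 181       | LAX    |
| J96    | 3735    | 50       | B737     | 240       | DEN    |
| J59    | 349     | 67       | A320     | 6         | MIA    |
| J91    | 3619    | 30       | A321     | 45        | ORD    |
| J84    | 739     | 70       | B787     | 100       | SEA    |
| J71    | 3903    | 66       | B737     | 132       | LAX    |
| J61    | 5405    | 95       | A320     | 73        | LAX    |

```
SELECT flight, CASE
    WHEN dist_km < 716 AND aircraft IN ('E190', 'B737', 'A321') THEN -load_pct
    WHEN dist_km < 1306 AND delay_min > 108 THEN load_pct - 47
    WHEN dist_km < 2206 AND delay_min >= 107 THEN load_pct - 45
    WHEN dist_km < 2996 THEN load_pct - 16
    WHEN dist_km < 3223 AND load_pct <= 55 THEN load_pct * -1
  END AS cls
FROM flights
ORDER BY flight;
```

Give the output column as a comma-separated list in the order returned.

NULL, 10, NULL, 66, 51, NULL, 32, NULL, 54, NULL, -7, NULL, NULL

flight=J15: (no match → NULL) → NULL
flight=J34: dist_km < 2996 → 10
flight=J57: (no match → NULL) → NULL
flight=J58: dist_km < 2996 → 66
flight=J59: dist_km < 2996 → 51
flight=J61: (no match → NULL) → NULL
flight=J63: dist_km < 2996 → 32
flight=J71: (no match → NULL) → NULL
flight=J84: dist_km < 2996 → 54
flight=J91: (no match → NULL) → NULL
flight=J92: dist_km < 2206 AND delay_min >= 107 → -7
flight=J96: (no match → NULL) → NULL
flight=J98: (no match → NULL) → NULL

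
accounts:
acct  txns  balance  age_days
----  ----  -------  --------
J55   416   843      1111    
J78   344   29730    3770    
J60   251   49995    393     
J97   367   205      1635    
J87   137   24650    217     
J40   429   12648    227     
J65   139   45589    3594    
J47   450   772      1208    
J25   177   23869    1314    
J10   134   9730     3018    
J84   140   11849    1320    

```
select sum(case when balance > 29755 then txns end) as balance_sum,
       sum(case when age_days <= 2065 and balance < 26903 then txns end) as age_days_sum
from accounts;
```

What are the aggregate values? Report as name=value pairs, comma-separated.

[balance_sum: balance > 29755]
acct=J55: ✗
acct=J78: ✗
acct=J60: ✓ → 251
acct=J97: ✗
acct=J87: ✗
acct=J40: ✗
acct=J65: ✓ → 139
acct=J47: ✗
acct=J25: ✗
acct=J10: ✗
acct=J84: ✗
balance_sum = 251 + 139 = 390
—
[age_days_sum: age_days <= 2065 and balance < 26903]
acct=J55: ✓ → 416
acct=J78: ✗
acct=J60: ✗
acct=J97: ✓ → 367
acct=J87: ✓ → 137
acct=J40: ✓ → 429
acct=J65: ✗
acct=J47: ✓ → 450
acct=J25: ✓ → 177
acct=J10: ✗
acct=J84: ✓ → 140
age_days_sum = 416 + 367 + 137 + 429 + 450 + 177 + 140 = 2116

balance_sum=390, age_days_sum=2116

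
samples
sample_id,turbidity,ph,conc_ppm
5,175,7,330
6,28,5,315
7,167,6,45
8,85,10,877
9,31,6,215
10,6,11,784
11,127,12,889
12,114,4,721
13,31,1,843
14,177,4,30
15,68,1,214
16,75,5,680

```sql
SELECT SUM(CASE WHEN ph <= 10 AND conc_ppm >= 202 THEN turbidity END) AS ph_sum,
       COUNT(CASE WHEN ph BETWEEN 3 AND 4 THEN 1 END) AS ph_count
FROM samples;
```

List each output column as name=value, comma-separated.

ph_sum=607, ph_count=2

[ph_sum: ph <= 10 AND conc_ppm >= 202]
sample_id=5: ✓ → 175
sample_id=6: ✓ → 28
sample_id=7: ✗
sample_id=8: ✓ → 85
sample_id=9: ✓ → 31
sample_id=10: ✗
sample_id=11: ✗
sample_id=12: ✓ → 114
sample_id=13: ✓ → 31
sample_id=14: ✗
sample_id=15: ✓ → 68
sample_id=16: ✓ → 75
ph_sum = 175 + 28 + 85 + 31 + 114 + 31 + 68 + 75 = 607
—
[ph_count: ph BETWEEN 3 AND 4]
sample_id=5: ✗
sample_id=6: ✗
sample_id=7: ✗
sample_id=8: ✗
sample_id=9: ✗
sample_id=10: ✗
sample_id=11: ✗
sample_id=12: ✓ → 1
sample_id=13: ✗
sample_id=14: ✓ → 1
sample_id=15: ✗
sample_id=16: ✗
ph_count = COUNT(1, 1) = 2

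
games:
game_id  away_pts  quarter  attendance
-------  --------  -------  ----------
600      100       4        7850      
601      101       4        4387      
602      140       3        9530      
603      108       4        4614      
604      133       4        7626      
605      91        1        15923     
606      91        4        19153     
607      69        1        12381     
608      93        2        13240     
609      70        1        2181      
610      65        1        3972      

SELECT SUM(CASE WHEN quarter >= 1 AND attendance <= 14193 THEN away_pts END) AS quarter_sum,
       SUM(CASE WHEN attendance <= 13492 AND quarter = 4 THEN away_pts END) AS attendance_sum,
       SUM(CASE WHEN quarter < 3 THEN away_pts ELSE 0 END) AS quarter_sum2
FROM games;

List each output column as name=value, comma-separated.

[quarter_sum: quarter >= 1 AND attendance <= 14193]
game_id=600: ✓ → 100
game_id=601: ✓ → 101
game_id=602: ✓ → 140
game_id=603: ✓ → 108
game_id=604: ✓ → 133
game_id=605: ✗
game_id=606: ✗
game_id=607: ✓ → 69
game_id=608: ✓ → 93
game_id=609: ✓ → 70
game_id=610: ✓ → 65
quarter_sum = 100 + 101 + 140 + 108 + 133 + 69 + 93 + 70 + 65 = 879
—
[attendance_sum: attendance <= 13492 AND quarter = 4]
game_id=600: ✓ → 100
game_id=601: ✓ → 101
game_id=602: ✗
game_id=603: ✓ → 108
game_id=604: ✓ → 133
game_id=605: ✗
game_id=606: ✗
game_id=607: ✗
game_id=608: ✗
game_id=609: ✗
game_id=610: ✗
attendance_sum = 100 + 101 + 108 + 133 = 442
—
[quarter_sum2: quarter < 3]
game_id=600: ✗
game_id=601: ✗
game_id=602: ✗
game_id=603: ✗
game_id=604: ✗
game_id=605: ✓ → 91
game_id=606: ✗
game_id=607: ✓ → 69
game_id=608: ✓ → 93
game_id=609: ✓ → 70
game_id=610: ✓ → 65
quarter_sum2 = 91 + 69 + 93 + 70 + 65 = 388

quarter_sum=879, attendance_sum=442, quarter_sum2=388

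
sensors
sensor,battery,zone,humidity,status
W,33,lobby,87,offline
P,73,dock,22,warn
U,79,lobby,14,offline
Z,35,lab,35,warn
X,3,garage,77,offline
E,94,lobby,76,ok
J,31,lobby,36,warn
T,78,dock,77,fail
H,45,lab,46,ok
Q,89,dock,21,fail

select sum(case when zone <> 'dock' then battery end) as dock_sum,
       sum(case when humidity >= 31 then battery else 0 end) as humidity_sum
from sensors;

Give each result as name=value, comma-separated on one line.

[dock_sum: zone <> 'dock']
sensor=W: ✓ → 33
sensor=P: ✗
sensor=U: ✓ → 79
sensor=Z: ✓ → 35
sensor=X: ✓ → 3
sensor=E: ✓ → 94
sensor=J: ✓ → 31
sensor=T: ✗
sensor=H: ✓ → 45
sensor=Q: ✗
dock_sum = 33 + 79 + 35 + 3 + 94 + 31 + 45 = 320
—
[humidity_sum: humidity >= 31]
sensor=W: ✓ → 33
sensor=P: ✗
sensor=U: ✗
sensor=Z: ✓ → 35
sensor=X: ✓ → 3
sensor=E: ✓ → 94
sensor=J: ✓ → 31
sensor=T: ✓ → 78
sensor=H: ✓ → 45
sensor=Q: ✗
humidity_sum = 33 + 35 + 3 + 94 + 31 + 78 + 45 = 319

dock_sum=320, humidity_sum=319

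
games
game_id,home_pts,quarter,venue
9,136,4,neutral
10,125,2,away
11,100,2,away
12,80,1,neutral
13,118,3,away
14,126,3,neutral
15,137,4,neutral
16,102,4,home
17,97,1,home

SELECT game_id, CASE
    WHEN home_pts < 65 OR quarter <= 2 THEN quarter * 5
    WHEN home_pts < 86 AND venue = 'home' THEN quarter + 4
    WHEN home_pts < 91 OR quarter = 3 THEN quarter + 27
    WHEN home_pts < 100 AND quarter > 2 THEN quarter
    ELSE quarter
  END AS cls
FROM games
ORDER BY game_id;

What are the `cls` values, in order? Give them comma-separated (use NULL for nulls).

game_id=9: ELSE → 4
game_id=10: home_pts < 65 OR quarter <= 2 → 10
game_id=11: home_pts < 65 OR quarter <= 2 → 10
game_id=12: home_pts < 65 OR quarter <= 2 → 5
game_id=13: home_pts < 91 OR quarter = 3 → 30
game_id=14: home_pts < 91 OR quarter = 3 → 30
game_id=15: ELSE → 4
game_id=16: ELSE → 4
game_id=17: home_pts < 65 OR quarter <= 2 → 5

4, 10, 10, 5, 30, 30, 4, 4, 5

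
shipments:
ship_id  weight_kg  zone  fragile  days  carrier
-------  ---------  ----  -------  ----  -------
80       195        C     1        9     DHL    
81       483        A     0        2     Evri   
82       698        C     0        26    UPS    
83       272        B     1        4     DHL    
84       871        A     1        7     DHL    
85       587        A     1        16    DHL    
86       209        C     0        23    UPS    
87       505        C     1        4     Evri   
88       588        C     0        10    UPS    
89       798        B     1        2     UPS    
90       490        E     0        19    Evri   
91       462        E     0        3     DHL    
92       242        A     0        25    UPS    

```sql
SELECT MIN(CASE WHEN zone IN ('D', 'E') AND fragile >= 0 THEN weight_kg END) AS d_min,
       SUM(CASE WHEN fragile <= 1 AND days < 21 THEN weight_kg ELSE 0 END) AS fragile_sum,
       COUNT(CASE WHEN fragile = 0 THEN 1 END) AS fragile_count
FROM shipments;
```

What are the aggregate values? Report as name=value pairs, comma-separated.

d_min=462, fragile_sum=5251, fragile_count=7

[d_min: zone IN ('D', 'E') AND fragile >= 0]
ship_id=80: ✗
ship_id=81: ✗
ship_id=82: ✗
ship_id=83: ✗
ship_id=84: ✗
ship_id=85: ✗
ship_id=86: ✗
ship_id=87: ✗
ship_id=88: ✗
ship_id=89: ✗
ship_id=90: ✓ → 490
ship_id=91: ✓ → 462
ship_id=92: ✗
d_min = MIN(490, 462) = 462
—
[fragile_sum: fragile <= 1 AND days < 21]
ship_id=80: ✓ → 195
ship_id=81: ✓ → 483
ship_id=82: ✗
ship_id=83: ✓ → 272
ship_id=84: ✓ → 871
ship_id=85: ✓ → 587
ship_id=86: ✗
ship_id=87: ✓ → 505
ship_id=88: ✓ → 588
ship_id=89: ✓ → 798
ship_id=90: ✓ → 490
ship_id=91: ✓ → 462
ship_id=92: ✗
fragile_sum = 195 + 483 + 272 + 871 + 587 + 505 + 588 + 798 + 490 + 462 = 5251
—
[fragile_count: fragile = 0]
ship_id=80: ✗
ship_id=81: ✓ → 1
ship_id=82: ✓ → 1
ship_id=83: ✗
ship_id=84: ✗
ship_id=85: ✗
ship_id=86: ✓ → 1
ship_id=87: ✗
ship_id=88: ✓ → 1
ship_id=89: ✗
ship_id=90: ✓ → 1
ship_id=91: ✓ → 1
ship_id=92: ✓ → 1
fragile_count = COUNT(1, 1, 1, 1, 1, 1, 1) = 7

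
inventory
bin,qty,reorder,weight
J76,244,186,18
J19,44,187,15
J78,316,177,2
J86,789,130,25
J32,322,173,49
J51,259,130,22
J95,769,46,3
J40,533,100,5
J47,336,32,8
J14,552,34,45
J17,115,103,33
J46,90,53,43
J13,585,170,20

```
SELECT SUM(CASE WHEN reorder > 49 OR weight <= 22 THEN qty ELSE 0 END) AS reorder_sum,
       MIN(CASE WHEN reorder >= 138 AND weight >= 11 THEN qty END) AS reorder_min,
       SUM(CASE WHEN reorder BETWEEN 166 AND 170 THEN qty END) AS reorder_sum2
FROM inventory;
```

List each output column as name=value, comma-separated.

reorder_sum=4402, reorder_min=44, reorder_sum2=585

[reorder_sum: reorder > 49 OR weight <= 22]
bin=J76: ✓ → 244
bin=J19: ✓ → 44
bin=J78: ✓ → 316
bin=J86: ✓ → 789
bin=J32: ✓ → 322
bin=J51: ✓ → 259
bin=J95: ✓ → 769
bin=J40: ✓ → 533
bin=J47: ✓ → 336
bin=J14: ✗
bin=J17: ✓ → 115
bin=J46: ✓ → 90
bin=J13: ✓ → 585
reorder_sum = 244 + 44 + 316 + 789 + 322 + 259 + 769 + 533 + 336 + 115 + 90 + 585 = 4402
—
[reorder_min: reorder >= 138 AND weight >= 11]
bin=J76: ✓ → 244
bin=J19: ✓ → 44
bin=J78: ✗
bin=J86: ✗
bin=J32: ✓ → 322
bin=J51: ✗
bin=J95: ✗
bin=J40: ✗
bin=J47: ✗
bin=J14: ✗
bin=J17: ✗
bin=J46: ✗
bin=J13: ✓ → 585
reorder_min = MIN(244, 44, 322, 585) = 44
—
[reorder_sum2: reorder BETWEEN 166 AND 170]
bin=J76: ✗
bin=J19: ✗
bin=J78: ✗
bin=J86: ✗
bin=J32: ✗
bin=J51: ✗
bin=J95: ✗
bin=J40: ✗
bin=J47: ✗
bin=J14: ✗
bin=J17: ✗
bin=J46: ✗
bin=J13: ✓ → 585
reorder_sum2 = 585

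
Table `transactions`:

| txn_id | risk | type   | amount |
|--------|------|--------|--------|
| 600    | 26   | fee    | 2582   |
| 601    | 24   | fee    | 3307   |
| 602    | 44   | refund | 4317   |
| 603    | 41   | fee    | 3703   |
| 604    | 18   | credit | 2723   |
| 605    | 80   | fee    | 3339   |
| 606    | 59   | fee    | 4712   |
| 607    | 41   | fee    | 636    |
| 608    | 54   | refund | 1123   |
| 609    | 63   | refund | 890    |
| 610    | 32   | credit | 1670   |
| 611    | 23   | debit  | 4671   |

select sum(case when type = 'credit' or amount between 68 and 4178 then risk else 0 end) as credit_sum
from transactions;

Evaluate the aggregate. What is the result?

379

txn_id=600: ✓ → 26
txn_id=601: ✓ → 24
txn_id=602: ✗
txn_id=603: ✓ → 41
txn_id=604: ✓ → 18
txn_id=605: ✓ → 80
txn_id=606: ✗
txn_id=607: ✓ → 41
txn_id=608: ✓ → 54
txn_id=609: ✓ → 63
txn_id=610: ✓ → 32
txn_id=611: ✗
credit_sum = 26 + 24 + 41 + 18 + 80 + 41 + 54 + 63 + 32 = 379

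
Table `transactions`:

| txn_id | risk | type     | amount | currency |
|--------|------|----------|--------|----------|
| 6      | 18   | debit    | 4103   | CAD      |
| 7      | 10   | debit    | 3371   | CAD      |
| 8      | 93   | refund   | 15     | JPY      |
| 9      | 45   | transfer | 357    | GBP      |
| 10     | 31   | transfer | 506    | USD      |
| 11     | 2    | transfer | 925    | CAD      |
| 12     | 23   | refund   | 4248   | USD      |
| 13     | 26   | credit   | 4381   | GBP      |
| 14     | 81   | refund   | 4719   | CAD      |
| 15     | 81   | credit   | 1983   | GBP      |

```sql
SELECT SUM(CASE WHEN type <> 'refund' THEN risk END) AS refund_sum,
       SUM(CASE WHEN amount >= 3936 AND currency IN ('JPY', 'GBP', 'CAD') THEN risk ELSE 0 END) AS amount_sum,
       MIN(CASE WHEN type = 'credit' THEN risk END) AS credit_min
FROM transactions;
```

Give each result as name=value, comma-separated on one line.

refund_sum=213, amount_sum=125, credit_min=26

[refund_sum: type <> 'refund']
txn_id=6: ✓ → 18
txn_id=7: ✓ → 10
txn_id=8: ✗
txn_id=9: ✓ → 45
txn_id=10: ✓ → 31
txn_id=11: ✓ → 2
txn_id=12: ✗
txn_id=13: ✓ → 26
txn_id=14: ✗
txn_id=15: ✓ → 81
refund_sum = 18 + 10 + 45 + 31 + 2 + 26 + 81 = 213
—
[amount_sum: amount >= 3936 AND currency IN ('JPY', 'GBP', 'CAD')]
txn_id=6: ✓ → 18
txn_id=7: ✗
txn_id=8: ✗
txn_id=9: ✗
txn_id=10: ✗
txn_id=11: ✗
txn_id=12: ✗
txn_id=13: ✓ → 26
txn_id=14: ✓ → 81
txn_id=15: ✗
amount_sum = 18 + 26 + 81 = 125
—
[credit_min: type = 'credit']
txn_id=6: ✗
txn_id=7: ✗
txn_id=8: ✗
txn_id=9: ✗
txn_id=10: ✗
txn_id=11: ✗
txn_id=12: ✗
txn_id=13: ✓ → 26
txn_id=14: ✗
txn_id=15: ✓ → 81
credit_min = MIN(26, 81) = 26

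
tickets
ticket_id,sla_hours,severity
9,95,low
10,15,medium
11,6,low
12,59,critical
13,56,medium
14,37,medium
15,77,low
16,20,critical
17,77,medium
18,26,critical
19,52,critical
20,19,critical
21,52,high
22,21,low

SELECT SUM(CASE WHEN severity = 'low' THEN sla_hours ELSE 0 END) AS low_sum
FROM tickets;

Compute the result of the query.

199

ticket_id=9: ✓ → 95
ticket_id=10: ✗
ticket_id=11: ✓ → 6
ticket_id=12: ✗
ticket_id=13: ✗
ticket_id=14: ✗
ticket_id=15: ✓ → 77
ticket_id=16: ✗
ticket_id=17: ✗
ticket_id=18: ✗
ticket_id=19: ✗
ticket_id=20: ✗
ticket_id=21: ✗
ticket_id=22: ✓ → 21
low_sum = 95 + 6 + 77 + 21 = 199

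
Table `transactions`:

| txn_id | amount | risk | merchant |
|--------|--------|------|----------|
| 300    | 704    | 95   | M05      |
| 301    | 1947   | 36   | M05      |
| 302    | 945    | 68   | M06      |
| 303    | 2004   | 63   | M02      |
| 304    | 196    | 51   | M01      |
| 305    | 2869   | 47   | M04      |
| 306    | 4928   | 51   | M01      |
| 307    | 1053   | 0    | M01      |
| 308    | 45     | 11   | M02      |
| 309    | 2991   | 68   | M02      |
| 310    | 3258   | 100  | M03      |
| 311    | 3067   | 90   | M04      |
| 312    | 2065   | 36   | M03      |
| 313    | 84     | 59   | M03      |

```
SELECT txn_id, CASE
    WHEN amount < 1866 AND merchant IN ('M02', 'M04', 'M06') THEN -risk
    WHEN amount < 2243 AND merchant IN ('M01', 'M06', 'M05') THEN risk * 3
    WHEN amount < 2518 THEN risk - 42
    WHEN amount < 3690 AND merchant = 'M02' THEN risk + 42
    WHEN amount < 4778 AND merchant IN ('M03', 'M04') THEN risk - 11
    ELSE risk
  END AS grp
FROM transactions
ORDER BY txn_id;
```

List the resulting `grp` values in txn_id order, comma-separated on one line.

285, 108, -68, 21, 153, 36, 51, 0, -11, 110, 89, 79, -6, 17

txn_id=300: amount < 2243 AND merchant IN ('M01', 'M06', 'M05') → 285
txn_id=301: amount < 2243 AND merchant IN ('M01', 'M06', 'M05') → 108
txn_id=302: amount < 1866 AND merchant IN ('M02', 'M04', 'M06') → -68
txn_id=303: amount < 2518 → 21
txn_id=304: amount < 2243 AND merchant IN ('M01', 'M06', 'M05') → 153
txn_id=305: amount < 4778 AND merchant IN ('M03', 'M04') → 36
txn_id=306: ELSE → 51
txn_id=307: amount < 2243 AND merchant IN ('M01', 'M06', 'M05') → 0
txn_id=308: amount < 1866 AND merchant IN ('M02', 'M04', 'M06') → -11
txn_id=309: amount < 3690 AND merchant = 'M02' → 110
txn_id=310: amount < 4778 AND merchant IN ('M03', 'M04') → 89
txn_id=311: amount < 4778 AND merchant IN ('M03', 'M04') → 79
txn_id=312: amount < 2518 → -6
txn_id=313: amount < 2518 → 17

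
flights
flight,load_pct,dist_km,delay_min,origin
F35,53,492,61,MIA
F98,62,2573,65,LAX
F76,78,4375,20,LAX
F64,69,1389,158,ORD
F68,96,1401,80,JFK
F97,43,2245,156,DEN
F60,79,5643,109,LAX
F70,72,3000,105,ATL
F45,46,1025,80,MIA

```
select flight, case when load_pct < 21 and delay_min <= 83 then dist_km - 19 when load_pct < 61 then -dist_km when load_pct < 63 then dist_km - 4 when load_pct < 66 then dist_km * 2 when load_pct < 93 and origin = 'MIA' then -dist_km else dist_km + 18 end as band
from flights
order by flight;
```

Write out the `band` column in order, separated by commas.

flight=F35: load_pct < 61 → -492
flight=F45: load_pct < 61 → -1025
flight=F60: ELSE → 5661
flight=F64: ELSE → 1407
flight=F68: ELSE → 1419
flight=F70: ELSE → 3018
flight=F76: ELSE → 4393
flight=F97: load_pct < 61 → -2245
flight=F98: load_pct < 63 → 2569

-492, -1025, 5661, 1407, 1419, 3018, 4393, -2245, 2569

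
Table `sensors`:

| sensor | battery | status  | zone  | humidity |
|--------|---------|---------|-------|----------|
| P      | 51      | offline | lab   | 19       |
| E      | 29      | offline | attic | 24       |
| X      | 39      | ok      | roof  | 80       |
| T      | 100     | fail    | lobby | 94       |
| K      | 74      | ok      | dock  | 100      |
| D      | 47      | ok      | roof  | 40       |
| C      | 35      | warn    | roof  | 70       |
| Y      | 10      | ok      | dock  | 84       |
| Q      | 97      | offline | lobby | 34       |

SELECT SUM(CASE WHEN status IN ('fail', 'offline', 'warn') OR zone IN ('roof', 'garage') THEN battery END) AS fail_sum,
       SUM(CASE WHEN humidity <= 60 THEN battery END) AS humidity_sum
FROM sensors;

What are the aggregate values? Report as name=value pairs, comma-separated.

[fail_sum: status IN ('fail', 'offline', 'warn') OR zone IN ('roof', 'garage')]
sensor=P: ✓ → 51
sensor=E: ✓ → 29
sensor=X: ✓ → 39
sensor=T: ✓ → 100
sensor=K: ✗
sensor=D: ✓ → 47
sensor=C: ✓ → 35
sensor=Y: ✗
sensor=Q: ✓ → 97
fail_sum = 51 + 29 + 39 + 100 + 47 + 35 + 97 = 398
—
[humidity_sum: humidity <= 60]
sensor=P: ✓ → 51
sensor=E: ✓ → 29
sensor=X: ✗
sensor=T: ✗
sensor=K: ✗
sensor=D: ✓ → 47
sensor=C: ✗
sensor=Y: ✗
sensor=Q: ✓ → 97
humidity_sum = 51 + 29 + 47 + 97 = 224

fail_sum=398, humidity_sum=224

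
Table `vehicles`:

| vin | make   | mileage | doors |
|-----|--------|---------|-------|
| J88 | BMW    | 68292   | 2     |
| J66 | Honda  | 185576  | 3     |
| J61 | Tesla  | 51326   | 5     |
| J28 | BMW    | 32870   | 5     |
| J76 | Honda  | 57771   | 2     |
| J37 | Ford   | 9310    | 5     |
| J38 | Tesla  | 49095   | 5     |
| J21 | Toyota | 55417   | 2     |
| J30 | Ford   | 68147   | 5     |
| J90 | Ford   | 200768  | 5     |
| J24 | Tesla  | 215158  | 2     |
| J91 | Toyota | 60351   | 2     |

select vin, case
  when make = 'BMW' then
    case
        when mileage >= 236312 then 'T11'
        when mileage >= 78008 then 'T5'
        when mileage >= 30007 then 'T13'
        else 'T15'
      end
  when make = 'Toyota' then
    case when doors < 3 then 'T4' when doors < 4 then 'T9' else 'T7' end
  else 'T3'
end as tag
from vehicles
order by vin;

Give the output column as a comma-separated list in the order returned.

T4, T3, T13, T3, T3, T3, T3, T3, T3, T13, T3, T4

vin=J21: make='Toyota' → inner[doors < 3] → T4
vin=J24: make='Tesla' → outer ELSE → T3
vin=J28: make='BMW' → inner[mileage >= 30007] → T13
vin=J30: make='Ford' → outer ELSE → T3
vin=J37: make='Ford' → outer ELSE → T3
vin=J38: make='Tesla' → outer ELSE → T3
vin=J61: make='Tesla' → outer ELSE → T3
vin=J66: make='Honda' → outer ELSE → T3
vin=J76: make='Honda' → outer ELSE → T3
vin=J88: make='BMW' → inner[mileage >= 30007] → T13
vin=J90: make='Ford' → outer ELSE → T3
vin=J91: make='Toyota' → inner[doors < 3] → T4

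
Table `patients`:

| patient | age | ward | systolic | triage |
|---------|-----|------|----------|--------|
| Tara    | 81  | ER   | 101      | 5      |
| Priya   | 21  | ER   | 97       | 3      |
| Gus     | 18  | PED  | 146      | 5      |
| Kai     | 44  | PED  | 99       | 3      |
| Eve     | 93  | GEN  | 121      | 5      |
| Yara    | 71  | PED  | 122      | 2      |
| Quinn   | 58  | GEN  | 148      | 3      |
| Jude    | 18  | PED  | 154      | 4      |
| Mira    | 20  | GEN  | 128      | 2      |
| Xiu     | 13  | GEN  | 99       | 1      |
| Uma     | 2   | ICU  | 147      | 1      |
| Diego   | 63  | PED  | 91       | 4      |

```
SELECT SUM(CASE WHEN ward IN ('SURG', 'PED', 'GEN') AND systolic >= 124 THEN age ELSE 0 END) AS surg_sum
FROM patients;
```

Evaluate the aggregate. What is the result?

114

patient=Tara: ✗
patient=Priya: ✗
patient=Gus: ✓ → 18
patient=Kai: ✗
patient=Eve: ✗
patient=Yara: ✗
patient=Quinn: ✓ → 58
patient=Jude: ✓ → 18
patient=Mira: ✓ → 20
patient=Xiu: ✗
patient=Uma: ✗
patient=Diego: ✗
surg_sum = 18 + 58 + 18 + 20 = 114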